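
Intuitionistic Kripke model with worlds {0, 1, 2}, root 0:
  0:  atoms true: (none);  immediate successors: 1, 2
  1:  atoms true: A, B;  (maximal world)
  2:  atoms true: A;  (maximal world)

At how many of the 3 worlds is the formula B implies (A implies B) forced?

0: forces it.
1: forces it.
2: forces it.
Worlds forcing the formula: {0, 1, 2}.

3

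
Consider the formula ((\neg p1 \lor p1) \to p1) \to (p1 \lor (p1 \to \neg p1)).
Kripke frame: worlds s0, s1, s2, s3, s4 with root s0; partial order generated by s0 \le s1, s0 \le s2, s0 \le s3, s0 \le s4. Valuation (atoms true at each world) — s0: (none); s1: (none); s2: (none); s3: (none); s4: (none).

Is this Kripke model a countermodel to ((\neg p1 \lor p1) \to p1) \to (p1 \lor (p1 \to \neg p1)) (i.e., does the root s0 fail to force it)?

No

s0 \Vdash ((\neg p1 \lor p1) \to p1) \to (p1 \lor (p1 \to \neg p1)) vacuously: no world accessible from s0 forces the antecedent (\neg p1 \lor p1) \to p1.
So the root s0 forces ((\neg p1 \lor p1) \to p1) \to (p1 \lor (p1 \to \neg p1)); the model is not a countermodel.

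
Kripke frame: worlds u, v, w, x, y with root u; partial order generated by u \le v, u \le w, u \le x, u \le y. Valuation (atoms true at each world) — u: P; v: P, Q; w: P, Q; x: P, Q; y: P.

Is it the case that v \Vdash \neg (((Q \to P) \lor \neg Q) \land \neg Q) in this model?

v \Vdash \neg (((Q \to P) \lor \neg Q) \land \neg Q): no world accessible from v forces ((Q \to P) \lor \neg Q) \land \neg Q.

Yes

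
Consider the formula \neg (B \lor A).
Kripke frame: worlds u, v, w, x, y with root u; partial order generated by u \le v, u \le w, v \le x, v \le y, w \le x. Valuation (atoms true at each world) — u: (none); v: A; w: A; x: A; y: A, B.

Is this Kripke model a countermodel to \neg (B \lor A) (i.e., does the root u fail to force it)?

Yes

u \nVdash \neg (B \lor A) since v is accessible from u and v \Vdash B \lor A.
v \Vdash B \lor A via the disjunct A.
So the root u does not force \neg (B \lor A); the model is a countermodel.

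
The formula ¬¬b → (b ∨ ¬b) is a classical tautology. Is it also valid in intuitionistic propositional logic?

No

This is a variant of double-negation elimination (deriving excluded middle from double negation), which is not intuitionistically valid.
A Kripke countermodel: worlds s0, s1; order generated by s0 ≤ s1; atoms true at each world — s0:{}; s1:{b}.
s0 ⊮ ¬¬b → (b ∨ ¬b): already at s0 itself, s0 ⊩ ¬¬b but s0 ⊮ b ∨ ¬b.
s0 ⊮ b ∨ ¬b: neither disjunct is forced at s0.
s0 lacks atom b, so s0 ⊮ b.
So the root s0 does not force the formula.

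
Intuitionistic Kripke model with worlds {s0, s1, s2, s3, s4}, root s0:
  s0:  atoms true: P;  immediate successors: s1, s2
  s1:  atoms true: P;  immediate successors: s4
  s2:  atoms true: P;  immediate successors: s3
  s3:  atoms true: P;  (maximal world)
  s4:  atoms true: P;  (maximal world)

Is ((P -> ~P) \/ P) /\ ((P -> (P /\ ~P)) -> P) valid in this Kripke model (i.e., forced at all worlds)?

Yes

s0 ||- ((P -> ~P) \/ P) /\ ((P -> (P /\ ~P)) -> P) since s0 forces both conjuncts.
Since the root s0 forces ((P -> ~P) \/ P) /\ ((P -> (P /\ ~P)) -> P) and forcing is persistent (monotone upward), every world forces it.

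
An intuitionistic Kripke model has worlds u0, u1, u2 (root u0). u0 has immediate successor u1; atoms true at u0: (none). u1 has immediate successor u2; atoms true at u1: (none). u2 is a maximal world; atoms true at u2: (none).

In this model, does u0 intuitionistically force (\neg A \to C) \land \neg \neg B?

u0 \nVdash (\neg A \to C) \land \neg \neg B since u0 fails \neg A \to C.

No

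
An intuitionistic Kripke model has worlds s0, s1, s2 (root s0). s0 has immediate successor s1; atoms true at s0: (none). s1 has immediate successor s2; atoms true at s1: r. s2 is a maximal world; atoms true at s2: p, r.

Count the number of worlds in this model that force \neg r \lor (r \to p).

1

s0: does not force it — s0 \nVdash \neg r \lor (r \to p): neither disjunct is forced at s0.
s1: does not force it — s1 \nVdash \neg r \lor (r \to p): neither disjunct is forced at s1.
s2: forces it.
Worlds forcing the formula: {s2}.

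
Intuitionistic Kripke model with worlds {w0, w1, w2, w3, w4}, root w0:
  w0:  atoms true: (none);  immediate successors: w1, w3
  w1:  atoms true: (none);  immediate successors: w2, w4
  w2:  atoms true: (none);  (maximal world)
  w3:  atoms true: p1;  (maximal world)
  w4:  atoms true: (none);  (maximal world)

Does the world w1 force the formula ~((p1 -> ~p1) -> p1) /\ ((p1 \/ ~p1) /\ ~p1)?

w1 ||- ~((p1 -> ~p1) -> p1) /\ ((p1 \/ ~p1) /\ ~p1) since w1 forces both conjuncts.

Yes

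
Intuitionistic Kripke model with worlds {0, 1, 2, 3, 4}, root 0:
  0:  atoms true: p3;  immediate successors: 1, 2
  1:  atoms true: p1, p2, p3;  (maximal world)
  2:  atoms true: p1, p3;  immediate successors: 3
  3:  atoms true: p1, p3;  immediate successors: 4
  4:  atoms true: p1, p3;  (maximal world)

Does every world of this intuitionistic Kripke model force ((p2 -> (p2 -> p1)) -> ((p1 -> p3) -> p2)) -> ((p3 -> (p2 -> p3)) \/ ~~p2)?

Yes

0 ||- ((p2 -> (p2 -> p1)) -> ((p1 -> p3) -> p2)) -> ((p3 -> (p2 -> p3)) \/ ~~p2): every world accessible from 0 that forces (p2 -> (p2 -> p1)) -> ((p1 -> p3) -> p2) (namely 1) also forces (p3 -> (p2 -> p3)) \/ ~~p2.
Since the root 0 forces ((p2 -> (p2 -> p1)) -> ((p1 -> p3) -> p2)) -> ((p3 -> (p2 -> p3)) \/ ~~p2) and forcing is persistent (monotone upward), every world forces it.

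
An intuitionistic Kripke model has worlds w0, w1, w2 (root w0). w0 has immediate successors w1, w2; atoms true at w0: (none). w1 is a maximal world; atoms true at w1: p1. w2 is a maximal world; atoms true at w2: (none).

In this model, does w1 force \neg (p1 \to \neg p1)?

Yes

w1 \Vdash \neg (p1 \to \neg p1): no world accessible from w1 forces p1 \to \neg p1.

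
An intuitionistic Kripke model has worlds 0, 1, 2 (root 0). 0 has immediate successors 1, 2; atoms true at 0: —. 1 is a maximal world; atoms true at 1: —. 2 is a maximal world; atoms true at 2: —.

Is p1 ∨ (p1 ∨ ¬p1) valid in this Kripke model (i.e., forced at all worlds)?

Yes

0 ⊩ p1 ∨ (p1 ∨ ¬p1) via the disjunct p1 ∨ ¬p1.
Since the root 0 forces p1 ∨ (p1 ∨ ¬p1) and forcing is persistent (monotone upward), every world forces it.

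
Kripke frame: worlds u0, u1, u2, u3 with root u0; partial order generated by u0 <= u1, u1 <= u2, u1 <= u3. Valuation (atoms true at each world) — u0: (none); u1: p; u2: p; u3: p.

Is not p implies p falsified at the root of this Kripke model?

No

u0 forces not p implies p vacuously: no world accessible from u0 forces the antecedent not p.
So the root u0 forces not p implies p; the model is not a countermodel.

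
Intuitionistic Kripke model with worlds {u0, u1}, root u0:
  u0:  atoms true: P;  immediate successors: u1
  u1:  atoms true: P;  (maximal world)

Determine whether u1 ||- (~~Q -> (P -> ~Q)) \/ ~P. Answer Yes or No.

Yes

u1 ||- (~~Q -> (P -> ~Q)) \/ ~P via the disjunct ~~Q -> (P -> ~Q).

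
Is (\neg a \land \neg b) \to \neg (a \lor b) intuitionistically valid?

This is a constructively valid De Morgan direction (conjunction of negations to negated disjunction), which is intuitionistically derivable.
If both \neg a and \neg b hold at a world, no accessible world forces a or forces b, so none forces a \lor b.

Yes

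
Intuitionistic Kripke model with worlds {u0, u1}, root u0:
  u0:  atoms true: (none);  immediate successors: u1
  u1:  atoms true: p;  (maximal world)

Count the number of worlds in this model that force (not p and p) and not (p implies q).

u0: does not force it — u0 does not force (not p and p) and not (p implies q) since u0 fails not p and p.
u1: does not force it.
Worlds forcing the formula: { }.

0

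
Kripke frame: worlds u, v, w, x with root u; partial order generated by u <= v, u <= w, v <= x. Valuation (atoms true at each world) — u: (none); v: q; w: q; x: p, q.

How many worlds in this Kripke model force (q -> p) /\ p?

u: does not force it — u ||-/- (q -> p) /\ p since u fails q -> p.
v: does not force it — v ||-/- (q -> p) /\ p since v fails q -> p.
w: does not force it.
x: forces it.
Worlds forcing the formula: {x}.

1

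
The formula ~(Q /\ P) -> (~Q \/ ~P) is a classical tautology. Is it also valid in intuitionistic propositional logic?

No

This is the constructively invalid direction of De Morgan's law for conjunction, which is not intuitionistically valid.
A Kripke countermodel: worlds u, v, w; order generated by u <= v, u <= w; atoms true at each world — u:{}; v:{Q}; w:{P}.
u ||-/- ~(Q /\ P) -> (~Q \/ ~P): already at u itself, u ||- ~(Q /\ P) but u ||-/- ~Q \/ ~P.
u ||-/- ~Q \/ ~P: neither disjunct is forced at u.
u ||-/- ~Q since v is accessible from u and v ||- Q.
So the root u does not force the formula.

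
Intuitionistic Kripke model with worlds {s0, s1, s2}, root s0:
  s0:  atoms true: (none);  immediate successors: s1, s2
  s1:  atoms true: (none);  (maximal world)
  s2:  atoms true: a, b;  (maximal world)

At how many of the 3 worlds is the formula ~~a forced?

s0: does not force it — s0 ||-/- ~~a since s1 is accessible from s0 and s1 ||- ~a.
s1: does not force it — s1 ||-/- ~~a since s1 is accessible from s1 and s1 ||- ~a.
s2: forces it.
Worlds forcing the formula: {s2}.

1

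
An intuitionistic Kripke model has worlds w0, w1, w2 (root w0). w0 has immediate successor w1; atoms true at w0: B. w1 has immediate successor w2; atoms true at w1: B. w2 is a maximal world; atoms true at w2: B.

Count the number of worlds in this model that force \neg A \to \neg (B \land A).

w0: forces it.
w1: forces it.
w2: forces it.
Worlds forcing the formula: {w0, w1, w2}.

3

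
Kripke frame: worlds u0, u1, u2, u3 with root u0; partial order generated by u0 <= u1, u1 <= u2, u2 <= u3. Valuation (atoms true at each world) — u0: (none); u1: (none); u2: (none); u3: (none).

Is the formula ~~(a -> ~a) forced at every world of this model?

Yes

u0 ||- ~~(a -> ~a): no world accessible from u0 forces ~(a -> ~a).
Since the root u0 forces ~~(a -> ~a) and forcing is persistent (monotone upward), every world forces it.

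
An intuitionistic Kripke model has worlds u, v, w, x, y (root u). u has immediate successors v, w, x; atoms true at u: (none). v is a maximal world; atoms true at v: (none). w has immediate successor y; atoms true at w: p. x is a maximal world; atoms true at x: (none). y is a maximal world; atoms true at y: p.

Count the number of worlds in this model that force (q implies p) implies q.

0

u: does not force it — u does not force (q implies p) implies q: already at u itself, u forces q implies p but u does not force q.
v: does not force it — v does not force (q implies p) implies q: already at v itself, v forces q implies p but v does not force q.
w: does not force it.
x: does not force it.
y: does not force it.
Worlds forcing the formula: { }.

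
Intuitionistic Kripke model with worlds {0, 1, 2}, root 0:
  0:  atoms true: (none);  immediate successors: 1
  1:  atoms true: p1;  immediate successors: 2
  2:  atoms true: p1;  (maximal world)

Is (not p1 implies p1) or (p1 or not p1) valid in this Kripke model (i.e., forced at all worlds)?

Yes

0 forces (not p1 implies p1) or (p1 or not p1) via the disjunct not p1 implies p1.
Since the root 0 forces (not p1 implies p1) or (p1 or not p1) and forcing is persistent (monotone upward), every world forces it.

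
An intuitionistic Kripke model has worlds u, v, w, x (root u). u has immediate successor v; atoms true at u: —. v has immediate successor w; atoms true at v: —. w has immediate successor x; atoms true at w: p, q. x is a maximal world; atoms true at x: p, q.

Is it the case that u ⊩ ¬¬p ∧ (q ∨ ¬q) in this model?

u ⊮ ¬¬p ∧ (q ∨ ¬q) since u fails q ∨ ¬q.

No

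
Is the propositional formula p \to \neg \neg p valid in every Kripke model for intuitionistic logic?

This is double-negation introduction, which is intuitionistically derivable.
If a world forces p then every accessible world forces p (persistence), so none forces \neg p; hence \neg \neg p.

Yes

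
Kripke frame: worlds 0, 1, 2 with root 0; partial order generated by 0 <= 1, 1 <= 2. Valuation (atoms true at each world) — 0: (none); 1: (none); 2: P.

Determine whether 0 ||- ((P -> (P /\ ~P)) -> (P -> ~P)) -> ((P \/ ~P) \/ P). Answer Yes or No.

0 ||-/- ((P -> (P /\ ~P)) -> (P -> ~P)) -> ((P \/ ~P) \/ P): already at 0 itself, 0 ||- (P -> (P /\ ~P)) -> (P -> ~P) but 0 ||-/- (P \/ ~P) \/ P.
0 ||-/- (P \/ ~P) \/ P: neither disjunct is forced at 0.
0 ||-/- P \/ ~P: neither disjunct is forced at 0.

No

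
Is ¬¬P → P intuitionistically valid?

This is double-negation elimination, which is not intuitionistically valid.
A Kripke countermodel: worlds a, b; order generated by a ≤ b; atoms true at each world — a:{}; b:{P}.
a ⊮ ¬¬P → P: already at a itself, a ⊩ ¬¬P but a ⊮ P.
a lacks atom P, so a ⊮ P.
So the root a does not force the formula.

No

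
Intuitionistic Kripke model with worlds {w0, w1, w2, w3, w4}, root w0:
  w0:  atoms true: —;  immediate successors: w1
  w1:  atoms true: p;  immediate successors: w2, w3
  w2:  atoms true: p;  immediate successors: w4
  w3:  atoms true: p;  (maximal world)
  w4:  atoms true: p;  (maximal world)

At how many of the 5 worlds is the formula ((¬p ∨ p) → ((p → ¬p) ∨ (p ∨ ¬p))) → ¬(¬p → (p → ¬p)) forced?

w0: does not force it — w0 ⊮ ((¬p ∨ p) → ((p → ¬p) ∨ (p ∨ ¬p))) → ¬(¬p → (p → ¬p)): already at w0 itself, w0 ⊩ (¬p ∨ p) → ((p → ¬p) ∨ (p ∨ ¬p)) but w0 ⊮ ¬(¬p → (p → ¬p)).
w1: does not force it — w1 ⊮ ((¬p ∨ p) → ((p → ¬p) ∨ (p ∨ ¬p))) → ¬(¬p → (p → ¬p)): already at w1 itself, w1 ⊩ (¬p ∨ p) → ((p → ¬p) ∨ (p ∨ ¬p)) but w1 ⊮ ¬(¬p → (p → ¬p)).
w2: does not force it.
w3: does not force it.
w4: does not force it.
Worlds forcing the formula: { }.

0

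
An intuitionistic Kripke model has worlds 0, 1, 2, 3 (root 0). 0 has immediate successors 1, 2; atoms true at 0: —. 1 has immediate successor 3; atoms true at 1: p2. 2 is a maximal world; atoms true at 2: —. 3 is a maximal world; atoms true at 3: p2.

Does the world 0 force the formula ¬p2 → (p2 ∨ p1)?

0 ⊮ ¬p2 → (p2 ∨ p1): at the accessible world 2, 2 ⊩ ¬p2 but 2 ⊮ p2 ∨ p1.
2 ⊮ p2 ∨ p1: neither disjunct is forced at 2.
2 lacks atom p2, so 2 ⊮ p2.

No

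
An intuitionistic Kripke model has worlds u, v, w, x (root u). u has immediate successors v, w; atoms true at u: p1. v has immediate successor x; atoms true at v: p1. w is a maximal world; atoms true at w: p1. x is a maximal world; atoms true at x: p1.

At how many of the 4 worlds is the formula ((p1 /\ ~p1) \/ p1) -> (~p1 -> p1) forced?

u: forces it.
v: forces it.
w: forces it.
x: forces it.
Worlds forcing the formula: {u, v, w, x}.

4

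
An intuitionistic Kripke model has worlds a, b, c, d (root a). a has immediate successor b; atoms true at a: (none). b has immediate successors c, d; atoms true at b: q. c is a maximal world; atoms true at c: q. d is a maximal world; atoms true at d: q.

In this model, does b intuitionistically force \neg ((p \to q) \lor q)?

No

b \nVdash \neg ((p \to q) \lor q) since b is accessible from b and b \Vdash (p \to q) \lor q.
b \Vdash (p \to q) \lor q via the disjunct p \to q.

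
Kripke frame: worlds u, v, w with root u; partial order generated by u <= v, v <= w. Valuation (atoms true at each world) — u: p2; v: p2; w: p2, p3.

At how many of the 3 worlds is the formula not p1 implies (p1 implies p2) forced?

3

u: forces it.
v: forces it.
w: forces it.
Worlds forcing the formula: {u, v, w}.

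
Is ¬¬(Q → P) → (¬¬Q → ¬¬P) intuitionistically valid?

This is the distribution of double negation over implication, which is intuitionistically derivable.
Assume ¬¬(Q → P) and ¬¬Q; suppose ¬P. Then Q → P would give ¬Q (by contraposition), contradicting ¬¬Q; so ¬(Q → P), contradicting ¬¬(Q → P). Hence ¬¬P.

Yes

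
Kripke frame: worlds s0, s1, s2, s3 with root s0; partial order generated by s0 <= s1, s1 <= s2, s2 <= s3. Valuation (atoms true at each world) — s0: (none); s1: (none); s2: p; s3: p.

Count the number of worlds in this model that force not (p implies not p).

4

s0: forces it.
s1: forces it.
s2: forces it.
s3: forces it.
Worlds forcing the formula: {s0, s1, s2, s3}.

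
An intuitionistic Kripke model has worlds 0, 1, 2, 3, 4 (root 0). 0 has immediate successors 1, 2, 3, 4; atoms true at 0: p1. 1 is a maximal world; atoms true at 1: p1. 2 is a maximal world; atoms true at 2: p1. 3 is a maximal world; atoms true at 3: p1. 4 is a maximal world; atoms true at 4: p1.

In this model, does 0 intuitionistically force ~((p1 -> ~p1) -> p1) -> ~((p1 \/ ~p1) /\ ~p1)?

0 ||- ~((p1 -> ~p1) -> p1) -> ~((p1 \/ ~p1) /\ ~p1) vacuously: no world accessible from 0 forces the antecedent ~((p1 -> ~p1) -> p1).

Yes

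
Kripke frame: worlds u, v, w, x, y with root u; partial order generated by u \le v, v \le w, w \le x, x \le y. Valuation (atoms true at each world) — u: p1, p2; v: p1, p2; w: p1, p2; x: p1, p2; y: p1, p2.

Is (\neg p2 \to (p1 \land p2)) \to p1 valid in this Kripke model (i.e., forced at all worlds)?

Yes

u \Vdash (\neg p2 \to (p1 \land p2)) \to p1: every world accessible from u that forces \neg p2 \to (p1 \land p2) (namely u, v, w, x, y) also forces p1.
Since the root u forces (\neg p2 \to (p1 \land p2)) \to p1 and forcing is persistent (monotone upward), every world forces it.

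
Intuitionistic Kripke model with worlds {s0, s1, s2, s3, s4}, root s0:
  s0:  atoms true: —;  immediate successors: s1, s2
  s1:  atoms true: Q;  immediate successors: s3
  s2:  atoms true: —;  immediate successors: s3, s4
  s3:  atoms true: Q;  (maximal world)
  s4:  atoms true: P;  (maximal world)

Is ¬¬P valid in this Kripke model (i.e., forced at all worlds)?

Not every world: s0 ⊮ ¬¬P.
s0 ⊮ ¬¬P since s1 is accessible from s0 and s1 ⊩ ¬P.
s1 ⊩ ¬P: no world accessible from s1 forces P.

No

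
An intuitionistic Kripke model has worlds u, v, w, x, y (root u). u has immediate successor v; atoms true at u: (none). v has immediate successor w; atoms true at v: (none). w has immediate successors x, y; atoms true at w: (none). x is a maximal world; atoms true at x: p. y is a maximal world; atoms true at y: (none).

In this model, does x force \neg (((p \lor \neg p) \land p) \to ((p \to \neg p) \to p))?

x \nVdash \neg (((p \lor \neg p) \land p) \to ((p \to \neg p) \to p)) since x is accessible from x and x \Vdash ((p \lor \neg p) \land p) \to ((p \to \neg p) \to p).
x \Vdash ((p \lor \neg p) \land p) \to ((p \to \neg p) \to p): every world accessible from x that forces (p \lor \neg p) \land p (namely x) also forces (p \to \neg p) \to p.

No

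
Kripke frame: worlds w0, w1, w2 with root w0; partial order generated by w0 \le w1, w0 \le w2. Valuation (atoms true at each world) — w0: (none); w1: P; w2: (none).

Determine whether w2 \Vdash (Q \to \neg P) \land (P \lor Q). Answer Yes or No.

No

w2 \nVdash (Q \to \neg P) \land (P \lor Q) since w2 fails P \lor Q.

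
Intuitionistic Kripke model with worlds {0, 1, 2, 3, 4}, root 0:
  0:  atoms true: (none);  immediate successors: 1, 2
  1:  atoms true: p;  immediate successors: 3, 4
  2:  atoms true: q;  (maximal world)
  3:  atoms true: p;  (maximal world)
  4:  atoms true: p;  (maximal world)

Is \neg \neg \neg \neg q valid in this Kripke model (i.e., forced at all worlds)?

Not every world: 0 \nVdash \neg \neg \neg \neg q.
0 \nVdash \neg \neg \neg \neg q since 1 is accessible from 0 and 1 \Vdash \neg \neg \neg q.
1 \Vdash \neg \neg \neg q: no world accessible from 1 forces \neg \neg q.

No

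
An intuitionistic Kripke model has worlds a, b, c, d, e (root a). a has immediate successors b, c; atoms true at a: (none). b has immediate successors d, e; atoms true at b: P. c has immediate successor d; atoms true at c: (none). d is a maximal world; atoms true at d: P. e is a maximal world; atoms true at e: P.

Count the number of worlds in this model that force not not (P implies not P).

0

a: does not force it — a does not force not not (P implies not P) since a is accessible from a and a forces not (P implies not P).
b: does not force it — b does not force not not (P implies not P) since b is accessible from b and b forces not (P implies not P).
c: does not force it.
d: does not force it.
e: does not force it.
Worlds forcing the formula: { }.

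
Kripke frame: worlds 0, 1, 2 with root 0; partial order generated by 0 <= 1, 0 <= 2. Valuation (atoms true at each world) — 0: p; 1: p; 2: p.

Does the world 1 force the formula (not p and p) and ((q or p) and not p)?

No

1 does not force (not p and p) and ((q or p) and not p) since 1 fails not p and p.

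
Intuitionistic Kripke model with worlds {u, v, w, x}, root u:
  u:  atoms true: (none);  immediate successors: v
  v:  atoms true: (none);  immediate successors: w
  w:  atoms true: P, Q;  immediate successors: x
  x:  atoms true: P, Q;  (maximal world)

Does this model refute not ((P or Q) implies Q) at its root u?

Yes

u does not force not ((P or Q) implies Q) since u is accessible from u and u forces (P or Q) implies Q.
u forces (P or Q) implies Q: every world accessible from u that forces P or Q (namely w, x) also forces Q.
So the root u does not force not ((P or Q) implies Q); the model is a countermodel.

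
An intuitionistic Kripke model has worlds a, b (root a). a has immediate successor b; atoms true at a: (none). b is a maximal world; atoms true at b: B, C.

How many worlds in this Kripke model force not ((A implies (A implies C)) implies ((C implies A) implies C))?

a: does not force it — a does not force not ((A implies (A implies C)) implies ((C implies A) implies C)) since a is accessible from a and a forces (A implies (A implies C)) implies ((C implies A) implies C).
b: does not force it.
Worlds forcing the formula: { }.

0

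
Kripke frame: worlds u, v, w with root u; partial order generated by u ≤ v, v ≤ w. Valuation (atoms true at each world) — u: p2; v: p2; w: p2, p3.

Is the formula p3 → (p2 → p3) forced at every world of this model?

Yes

u ⊩ p3 → (p2 → p3): every world accessible from u that forces p3 (namely w) also forces p2 → p3.
Since the root u forces p3 → (p2 → p3) and forcing is persistent (monotone upward), every world forces it.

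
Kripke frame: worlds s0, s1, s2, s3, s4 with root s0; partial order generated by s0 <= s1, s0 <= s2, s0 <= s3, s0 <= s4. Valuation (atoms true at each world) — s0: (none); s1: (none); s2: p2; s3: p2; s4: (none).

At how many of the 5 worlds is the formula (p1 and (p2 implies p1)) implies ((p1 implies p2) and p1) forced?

5

s0: forces it.
s1: forces it.
s2: forces it.
s3: forces it.
s4: forces it.
Worlds forcing the formula: {s0, s1, s2, s3, s4}.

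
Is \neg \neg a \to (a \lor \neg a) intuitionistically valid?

This is a variant of double-negation elimination (deriving excluded middle from double negation), which is not intuitionistically valid.
A Kripke countermodel: worlds u0, u1; order generated by u0 \le u1; atoms true at each world — u0:{}; u1:{a}.
u0 \nVdash \neg \neg a \to (a \lor \neg a): already at u0 itself, u0 \Vdash \neg \neg a but u0 \nVdash a \lor \neg a.
u0 \nVdash a \lor \neg a: neither disjunct is forced at u0.
u0 lacks atom a, so u0 \nVdash a.
So the root u0 does not force the formula.

No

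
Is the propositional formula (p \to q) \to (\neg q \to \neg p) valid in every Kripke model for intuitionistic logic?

Yes

This is the forward direction of contraposition, which is intuitionistically derivable.
Assume p \to q and \neg q. If p held then q would follow, contradicting \neg q; so \neg p.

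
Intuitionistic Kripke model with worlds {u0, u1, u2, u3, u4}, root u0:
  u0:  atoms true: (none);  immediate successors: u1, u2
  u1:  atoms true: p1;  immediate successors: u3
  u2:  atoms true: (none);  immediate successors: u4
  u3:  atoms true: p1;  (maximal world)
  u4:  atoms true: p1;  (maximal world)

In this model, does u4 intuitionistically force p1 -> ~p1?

u4 ||-/- p1 -> ~p1: already at u4 itself, u4 ||- p1 but u4 ||-/- ~p1.
u4 ||-/- ~p1 since u4 is accessible from u4 and u4 ||- p1.

No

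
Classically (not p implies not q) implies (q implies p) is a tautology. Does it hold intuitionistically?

No

This is the converse of contraposition, which is not intuitionistically valid.
A Kripke countermodel: worlds u0, u1; order generated by u0 <= u1; atoms true at each world — u0:{q}; u1:{p,q}.
u0 does not force (not p implies not q) implies (q implies p): already at u0 itself, u0 forces not p implies not q but u0 does not force q implies p.
u0 does not force q implies p: already at u0 itself, u0 forces q but u0 does not force p.
u0 lacks atom p, so u0 does not force p.
So the root u0 does not force the formula.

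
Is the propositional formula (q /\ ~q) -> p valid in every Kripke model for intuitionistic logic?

This is an instance of ex falso quodlibet, which is intuitionistically derivable.
No world can force both q and ~q, so the antecedent q /\ ~q is never forced and the implication holds vacuously at every world.

Yes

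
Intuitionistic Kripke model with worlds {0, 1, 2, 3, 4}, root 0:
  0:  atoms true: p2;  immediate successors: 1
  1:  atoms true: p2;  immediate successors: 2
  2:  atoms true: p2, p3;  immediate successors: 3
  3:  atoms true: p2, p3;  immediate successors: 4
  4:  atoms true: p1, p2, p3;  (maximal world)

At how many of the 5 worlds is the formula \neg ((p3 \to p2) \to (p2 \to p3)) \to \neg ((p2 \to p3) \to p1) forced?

0: forces it.
1: forces it.
2: forces it.
3: forces it.
4: forces it.
Worlds forcing the formula: {0, 1, 2, 3, 4}.

5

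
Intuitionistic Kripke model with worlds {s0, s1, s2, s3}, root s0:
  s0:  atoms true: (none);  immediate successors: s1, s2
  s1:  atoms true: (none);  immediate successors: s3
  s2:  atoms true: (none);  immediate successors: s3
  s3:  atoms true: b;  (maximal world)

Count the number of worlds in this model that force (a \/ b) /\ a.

s0: does not force it — s0 ||-/- (a \/ b) /\ a since s0 fails a \/ b.
s1: does not force it.
s2: does not force it.
s3: does not force it.
Worlds forcing the formula: { }.

0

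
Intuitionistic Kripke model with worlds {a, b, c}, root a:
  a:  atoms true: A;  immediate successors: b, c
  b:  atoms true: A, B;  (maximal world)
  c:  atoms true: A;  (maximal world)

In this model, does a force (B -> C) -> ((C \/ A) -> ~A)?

a ||-/- (B -> C) -> ((C \/ A) -> ~A): at the accessible world c, c ||- B -> C but c ||-/- (C \/ A) -> ~A.
c ||-/- (C \/ A) -> ~A: already at c itself, c ||- C \/ A but c ||-/- ~A.
c ||-/- ~A since c is accessible from c and c ||- A.

No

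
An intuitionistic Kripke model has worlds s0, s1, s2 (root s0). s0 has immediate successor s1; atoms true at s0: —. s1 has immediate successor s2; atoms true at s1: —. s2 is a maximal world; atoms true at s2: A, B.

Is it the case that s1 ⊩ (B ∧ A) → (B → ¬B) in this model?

s1 ⊮ (B ∧ A) → (B → ¬B): at the accessible world s2, s2 ⊩ B ∧ A but s2 ⊮ B → ¬B.
s2 ⊮ B → ¬B: already at s2 itself, s2 ⊩ B but s2 ⊮ ¬B.
s2 ⊮ ¬B since s2 is accessible from s2 and s2 ⊩ B.

No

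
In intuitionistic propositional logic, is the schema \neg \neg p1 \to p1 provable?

No

This is double-negation elimination, which is not intuitionistically valid.
A Kripke countermodel: worlds s0, s1; order generated by s0 \le s1; atoms true at each world — s0:{}; s1:{p1}.
s0 \nVdash \neg \neg p1 \to p1: already at s0 itself, s0 \Vdash \neg \neg p1 but s0 \nVdash p1.
s0 lacks atom p1, so s0 \nVdash p1.
So the root s0 does not force the formula.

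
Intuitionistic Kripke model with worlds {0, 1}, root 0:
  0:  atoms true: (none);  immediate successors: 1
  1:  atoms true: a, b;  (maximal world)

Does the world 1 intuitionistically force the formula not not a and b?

Yes

1 forces not not a and b since 1 forces both conjuncts.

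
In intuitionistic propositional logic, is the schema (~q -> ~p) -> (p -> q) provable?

No

This is the converse of contraposition, which is not intuitionistically valid.
A Kripke countermodel: worlds u, v; order generated by u <= v; atoms true at each world — u:{p}; v:{p,q}.
u ||-/- (~q -> ~p) -> (p -> q): already at u itself, u ||- ~q -> ~p but u ||-/- p -> q.
u ||-/- p -> q: already at u itself, u ||- p but u ||-/- q.
u lacks atom q, so u ||-/- q.
So the root u does not force the formula.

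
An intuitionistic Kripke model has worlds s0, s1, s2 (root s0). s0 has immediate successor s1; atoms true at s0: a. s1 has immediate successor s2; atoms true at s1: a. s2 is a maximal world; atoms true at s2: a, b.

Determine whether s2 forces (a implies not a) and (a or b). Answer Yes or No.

s2 does not force (a implies not a) and (a or b) since s2 fails a implies not a.

No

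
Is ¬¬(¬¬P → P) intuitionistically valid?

This is the double negation of double-negation elimination, which is intuitionistically derivable.
By Glivenko's theorem the double negation of any classical propositional tautology is intuitionistically provable; ¬¬P → P is classically a tautology.

Yes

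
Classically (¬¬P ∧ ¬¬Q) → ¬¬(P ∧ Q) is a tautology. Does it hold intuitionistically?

Yes

This is the distribution of double negation over conjunction, which is intuitionistically derivable.
Assume ¬¬P, ¬¬Q, and ¬(P ∧ Q). From P we'd get ¬Q (since P ∧ Q is refuted), contradicting ¬¬Q; so ¬P, contradicting ¬¬P.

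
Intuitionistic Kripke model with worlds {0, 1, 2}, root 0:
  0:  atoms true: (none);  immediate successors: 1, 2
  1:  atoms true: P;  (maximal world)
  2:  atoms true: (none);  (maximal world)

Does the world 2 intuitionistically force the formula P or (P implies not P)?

2 forces P or (P implies not P) via the disjunct P implies not P.

Yes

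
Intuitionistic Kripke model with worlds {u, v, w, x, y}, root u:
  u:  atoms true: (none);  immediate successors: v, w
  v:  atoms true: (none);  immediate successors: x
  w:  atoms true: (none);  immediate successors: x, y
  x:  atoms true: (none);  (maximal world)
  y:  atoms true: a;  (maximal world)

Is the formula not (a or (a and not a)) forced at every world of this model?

No

Not every world: u does not force not (a or (a and not a)).
u does not force not (a or (a and not a)) since y is accessible from u and y forces a or (a and not a).
y forces a or (a and not a) via the disjunct a.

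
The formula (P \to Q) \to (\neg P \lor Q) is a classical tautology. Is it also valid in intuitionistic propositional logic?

This is the material-implication-as-disjunction principle, which is not intuitionistically valid.
A Kripke countermodel: worlds u0, u1; order generated by u0 \le u1; atoms true at each world — u0:{}; u1:{P,Q}.
u0 \nVdash (P \to Q) \to (\neg P \lor Q): already at u0 itself, u0 \Vdash P \to Q but u0 \nVdash \neg P \lor Q.
u0 \nVdash \neg P \lor Q: neither disjunct is forced at u0.
u0 \nVdash \neg P since u1 is accessible from u0 and u1 \Vdash P.
So the root u0 does not force the formula.

No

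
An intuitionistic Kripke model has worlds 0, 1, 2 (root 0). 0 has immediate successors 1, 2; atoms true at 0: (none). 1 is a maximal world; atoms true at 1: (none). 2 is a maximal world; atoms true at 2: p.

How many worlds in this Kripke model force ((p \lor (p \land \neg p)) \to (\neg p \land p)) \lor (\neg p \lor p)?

0: does not force it — 0 \nVdash ((p \lor (p \land \neg p)) \to (\neg p \land p)) \lor (\neg p \lor p): neither disjunct is forced at 0.
1: forces it.
2: forces it.
Worlds forcing the formula: {1, 2}.

2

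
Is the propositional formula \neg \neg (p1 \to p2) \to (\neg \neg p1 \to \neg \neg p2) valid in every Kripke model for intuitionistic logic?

Yes

This is the distribution of double negation over implication, which is intuitionistically derivable.
Assume \neg \neg (p1 \to p2) and \neg \neg p1; suppose \neg p2. Then p1 \to p2 would give \neg p1 (by contraposition), contradicting \neg \neg p1; so \neg (p1 \to p2), contradicting \neg \neg (p1 \to p2). Hence \neg \neg p2.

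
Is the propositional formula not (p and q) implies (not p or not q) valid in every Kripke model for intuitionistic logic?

No

This is the constructively invalid direction of De Morgan's law for conjunction, which is not intuitionistically valid.
A Kripke countermodel: worlds w0, w1, w2; order generated by w0 <= w1, w0 <= w2; atoms true at each world — w0:{}; w1:{p}; w2:{q}.
w0 does not force not (p and q) implies (not p or not q): already at w0 itself, w0 forces not (p and q) but w0 does not force not p or not q.
w0 does not force not p or not q: neither disjunct is forced at w0.
w0 does not force not p since w1 is accessible from w0 and w1 forces p.
So the root w0 does not force the formula.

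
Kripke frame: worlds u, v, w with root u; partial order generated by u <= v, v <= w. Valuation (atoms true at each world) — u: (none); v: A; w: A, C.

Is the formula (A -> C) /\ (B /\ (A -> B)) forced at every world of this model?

No

Not every world: u ||-/- (A -> C) /\ (B /\ (A -> B)).
u ||-/- (A -> C) /\ (B /\ (A -> B)) since u fails A -> C.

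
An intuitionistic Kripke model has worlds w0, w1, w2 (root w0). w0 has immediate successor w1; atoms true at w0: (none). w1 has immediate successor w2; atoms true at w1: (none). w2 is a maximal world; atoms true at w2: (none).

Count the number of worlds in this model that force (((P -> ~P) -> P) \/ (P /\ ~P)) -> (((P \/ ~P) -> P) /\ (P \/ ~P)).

3

w0: forces it.
w1: forces it.
w2: forces it.
Worlds forcing the formula: {w0, w1, w2}.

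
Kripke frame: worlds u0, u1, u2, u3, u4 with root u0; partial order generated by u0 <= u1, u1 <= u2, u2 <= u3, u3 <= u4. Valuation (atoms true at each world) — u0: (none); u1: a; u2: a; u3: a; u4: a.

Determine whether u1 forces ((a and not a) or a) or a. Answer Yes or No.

Yes

u1 forces ((a and not a) or a) or a via the disjunct (a and not a) or a.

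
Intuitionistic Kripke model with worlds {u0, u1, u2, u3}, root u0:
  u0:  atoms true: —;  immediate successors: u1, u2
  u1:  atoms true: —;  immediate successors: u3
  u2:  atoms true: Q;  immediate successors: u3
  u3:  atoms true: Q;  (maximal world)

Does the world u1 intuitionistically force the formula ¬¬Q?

u1 ⊩ ¬¬Q: no world accessible from u1 forces ¬Q.

Yes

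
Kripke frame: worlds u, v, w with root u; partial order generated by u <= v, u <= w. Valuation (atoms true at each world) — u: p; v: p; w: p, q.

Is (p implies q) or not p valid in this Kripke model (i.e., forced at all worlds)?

No

Not every world: u does not force (p implies q) or not p.
u does not force (p implies q) or not p: neither disjunct is forced at u.
u does not force p implies q: already at u itself, u forces p but u does not force q.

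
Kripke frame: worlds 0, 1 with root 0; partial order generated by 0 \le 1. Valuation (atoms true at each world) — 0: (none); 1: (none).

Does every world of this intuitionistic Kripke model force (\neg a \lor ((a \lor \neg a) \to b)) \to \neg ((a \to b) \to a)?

Yes

0 \Vdash (\neg a \lor ((a \lor \neg a) \to b)) \to \neg ((a \to b) \to a): every world accessible from 0 that forces \neg a \lor ((a \lor \neg a) \to b) (namely 0, 1) also forces \neg ((a \to b) \to a).
Since the root 0 forces (\neg a \lor ((a \lor \neg a) \to b)) \to \neg ((a \to b) \to a) and forcing is persistent (monotone upward), every world forces it.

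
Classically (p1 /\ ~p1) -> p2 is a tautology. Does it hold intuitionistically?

This is an instance of ex falso quodlibet, which is intuitionistically derivable.
No world can force both p1 and ~p1, so the antecedent p1 /\ ~p1 is never forced and the implication holds vacuously at every world.

Yes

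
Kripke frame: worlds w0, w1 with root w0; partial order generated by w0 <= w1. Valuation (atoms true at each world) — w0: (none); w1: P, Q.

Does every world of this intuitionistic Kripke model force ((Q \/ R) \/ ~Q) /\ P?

Not every world: w0 ||-/- ((Q \/ R) \/ ~Q) /\ P.
w0 ||-/- ((Q \/ R) \/ ~Q) /\ P since w0 fails (Q \/ R) \/ ~Q.

No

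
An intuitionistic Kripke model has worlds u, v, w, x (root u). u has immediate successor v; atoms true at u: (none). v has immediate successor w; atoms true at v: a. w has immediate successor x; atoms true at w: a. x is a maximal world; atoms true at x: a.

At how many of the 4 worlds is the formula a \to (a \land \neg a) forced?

u: does not force it — u \nVdash a \to (a \land \neg a): at the accessible world v, v \Vdash a but v \nVdash a \land \neg a.
v: does not force it — v \nVdash a \to (a \land \neg a): already at v itself, v \Vdash a but v \nVdash a \land \neg a.
w: does not force it.
x: does not force it.
Worlds forcing the formula: { }.

0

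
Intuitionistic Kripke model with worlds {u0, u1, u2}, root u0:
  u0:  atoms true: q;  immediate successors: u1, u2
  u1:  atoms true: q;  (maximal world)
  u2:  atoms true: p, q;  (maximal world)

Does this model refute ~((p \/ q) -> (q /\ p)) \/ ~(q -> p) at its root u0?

u0 ||-/- ~((p \/ q) -> (q /\ p)) \/ ~(q -> p): neither disjunct is forced at u0.
u0 ||-/- ~((p \/ q) -> (q /\ p)) since u2 is accessible from u0 and u2 ||- (p \/ q) -> (q /\ p).
u2 ||- (p \/ q) -> (q /\ p): every world accessible from u2 that forces p \/ q (namely u2) also forces q /\ p.
So the root u0 does not force ~((p \/ q) -> (q /\ p)) \/ ~(q -> p); the model is a countermodel.

Yes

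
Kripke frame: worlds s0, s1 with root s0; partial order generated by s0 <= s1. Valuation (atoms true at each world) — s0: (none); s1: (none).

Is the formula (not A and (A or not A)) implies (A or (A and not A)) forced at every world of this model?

Not every world: s0 does not force (not A and (A or not A)) implies (A or (A and not A)).
s0 does not force (not A and (A or not A)) implies (A or (A and not A)): already at s0 itself, s0 forces not A and (A or not A) but s0 does not force A or (A and not A).
s0 does not force A or (A and not A): neither disjunct is forced at s0.

No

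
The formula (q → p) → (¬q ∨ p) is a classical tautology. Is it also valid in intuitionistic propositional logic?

No

This is the material-implication-as-disjunction principle, which is not intuitionistically valid.
A Kripke countermodel: worlds s0, s1; order generated by s0 ≤ s1; atoms true at each world — s0:{}; s1:{p,q}.
s0 ⊮ (q → p) → (¬q ∨ p): already at s0 itself, s0 ⊩ q → p but s0 ⊮ ¬q ∨ p.
s0 ⊮ ¬q ∨ p: neither disjunct is forced at s0.
s0 ⊮ ¬q since s1 is accessible from s0 and s1 ⊩ q.
So the root s0 does not force the formula.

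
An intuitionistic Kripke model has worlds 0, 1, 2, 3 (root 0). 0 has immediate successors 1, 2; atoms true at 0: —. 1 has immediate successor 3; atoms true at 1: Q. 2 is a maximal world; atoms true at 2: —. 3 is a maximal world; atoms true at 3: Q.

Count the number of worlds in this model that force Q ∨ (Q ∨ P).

0: does not force it — 0 ⊮ Q ∨ (Q ∨ P): neither disjunct is forced at 0.
1: forces it.
2: does not force it.
3: forces it.
Worlds forcing the formula: {1, 3}.

2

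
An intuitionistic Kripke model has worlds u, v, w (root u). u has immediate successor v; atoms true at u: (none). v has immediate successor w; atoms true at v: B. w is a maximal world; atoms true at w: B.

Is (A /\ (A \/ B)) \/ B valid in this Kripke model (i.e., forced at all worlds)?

Not every world: u ||-/- (A /\ (A \/ B)) \/ B.
u ||-/- (A /\ (A \/ B)) \/ B: neither disjunct is forced at u.
u ||-/- A /\ (A \/ B) since u fails A.

No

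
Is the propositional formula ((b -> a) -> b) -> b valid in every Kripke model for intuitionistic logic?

This is Peirce's law, which is not intuitionistically valid.
A Kripke countermodel: worlds s0, s1; order generated by s0 <= s1; atoms true at each world — s0:{}; s1:{b}.
s0 ||-/- ((b -> a) -> b) -> b: already at s0 itself, s0 ||- (b -> a) -> b but s0 ||-/- b.
s0 lacks atom b, so s0 ||-/- b.
So the root s0 does not force the formula.

No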